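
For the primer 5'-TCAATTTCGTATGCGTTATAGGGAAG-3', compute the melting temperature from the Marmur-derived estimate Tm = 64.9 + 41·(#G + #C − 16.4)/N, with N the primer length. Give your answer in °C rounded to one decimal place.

Base counts: A=7, T=9, G=7, C=3; G+C = 10, N = 26.
Tm = 64.9 + 41·(10 − 16.4)/26 = 64.9 + -262.40/26 = 54.8°C.

54.8°C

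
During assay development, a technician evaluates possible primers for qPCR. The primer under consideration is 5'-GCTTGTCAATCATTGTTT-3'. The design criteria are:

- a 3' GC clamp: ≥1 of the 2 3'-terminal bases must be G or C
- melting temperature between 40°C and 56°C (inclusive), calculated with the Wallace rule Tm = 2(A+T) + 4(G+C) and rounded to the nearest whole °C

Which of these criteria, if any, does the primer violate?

Fails: GC clamp.

Base counts: A=3, T=9, G=3, C=3 (length 18).
GC clamp: 3' end TT has 0 G/C, need ≥1 ✗
Tm: Tm = 2·12 + 4·6 = 48°C ✓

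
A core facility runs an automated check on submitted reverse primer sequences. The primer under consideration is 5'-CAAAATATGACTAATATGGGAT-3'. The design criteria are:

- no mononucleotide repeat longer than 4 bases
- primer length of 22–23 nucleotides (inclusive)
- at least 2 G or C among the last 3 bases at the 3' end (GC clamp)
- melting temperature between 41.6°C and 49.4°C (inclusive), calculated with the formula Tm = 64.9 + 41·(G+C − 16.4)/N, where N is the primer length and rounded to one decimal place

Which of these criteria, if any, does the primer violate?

Base counts: A=10, T=6, G=4, C=2 (length 22).
homopolymer run: longest run = 4 ✓
length: length 22 ✓
GC clamp: 3' end GAT has 1 G/C, need ≥2 ✗
Tm: Tm = 64.9 + 41·(6 − 16.4)/22 = 45.5°C ✓

Fails: GC clamp.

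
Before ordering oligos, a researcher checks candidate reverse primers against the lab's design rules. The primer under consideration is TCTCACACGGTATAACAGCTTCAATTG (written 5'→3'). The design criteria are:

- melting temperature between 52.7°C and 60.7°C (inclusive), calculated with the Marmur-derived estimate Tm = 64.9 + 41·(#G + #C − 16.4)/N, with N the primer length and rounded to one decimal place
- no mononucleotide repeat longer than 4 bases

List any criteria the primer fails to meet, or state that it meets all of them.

Meets all criteria.

Base counts: A=8, T=8, G=4, C=7 (length 27).
Tm: Tm = 64.9 + 41·(11 − 16.4)/27 = 56.7°C ✓
homopolymer run: longest run = 2 ✓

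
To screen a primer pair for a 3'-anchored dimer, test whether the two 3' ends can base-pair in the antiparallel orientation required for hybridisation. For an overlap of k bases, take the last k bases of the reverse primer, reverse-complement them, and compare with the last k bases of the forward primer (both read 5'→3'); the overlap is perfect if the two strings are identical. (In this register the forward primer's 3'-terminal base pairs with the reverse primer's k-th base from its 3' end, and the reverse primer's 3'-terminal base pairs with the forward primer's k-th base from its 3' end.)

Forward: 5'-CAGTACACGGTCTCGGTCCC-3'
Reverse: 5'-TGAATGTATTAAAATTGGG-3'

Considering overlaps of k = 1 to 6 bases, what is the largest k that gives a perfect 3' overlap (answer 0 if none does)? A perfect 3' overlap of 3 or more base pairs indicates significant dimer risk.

Last 6 bases (5'→3') — forward …GGTCCC, reverse …ATTGGG.
Reverse complement of the reverse primer's last 6 bases: CCCAAT; its first k bases are the reverse complement of the reverse primer's last k bases, so a perfect k-base overlap needs the forward primer's last k bases to equal them.
Comparing (forward last k vs required): k=1: C vs C ✓; k=2: CC vs CC ✓; k=3: CCC vs CCC ✓; k=4: TCCC vs CCCA ✗; k=5: GTCCC vs CCCAA ✗; k=6: GGTCCC vs CCCAAT ✗.
Perfect overlaps at k = 1, 2, 3; the largest is 3.

Longest perfect overlap: 3 complementary base pairs; significant dimer risk (threshold 3).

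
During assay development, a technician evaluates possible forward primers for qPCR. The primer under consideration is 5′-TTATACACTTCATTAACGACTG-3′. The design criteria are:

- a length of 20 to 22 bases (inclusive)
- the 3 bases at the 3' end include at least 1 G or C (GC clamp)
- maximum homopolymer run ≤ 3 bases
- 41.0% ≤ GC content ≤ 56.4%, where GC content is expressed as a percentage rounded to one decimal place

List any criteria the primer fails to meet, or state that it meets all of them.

Fails: GC content.

Base counts: A=7, T=8, G=2, C=5 (length 22).
length: length 22 ✓
GC clamp: 3' end CTG has 2 G/C ✓
homopolymer run: longest run = 2 ✓
GC content: GC 7/22 = 31.8%, outside 41.0–56.4% ✗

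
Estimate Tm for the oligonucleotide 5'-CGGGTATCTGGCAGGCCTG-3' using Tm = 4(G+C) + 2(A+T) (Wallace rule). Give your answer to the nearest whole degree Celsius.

64°C

Base counts: A=2, T=4, G=8, C=5 (length 19).
Tm = 2·(2+4) + 4·(8+5) = 2·6 + 4·13 = 12 + 52 = 64°C.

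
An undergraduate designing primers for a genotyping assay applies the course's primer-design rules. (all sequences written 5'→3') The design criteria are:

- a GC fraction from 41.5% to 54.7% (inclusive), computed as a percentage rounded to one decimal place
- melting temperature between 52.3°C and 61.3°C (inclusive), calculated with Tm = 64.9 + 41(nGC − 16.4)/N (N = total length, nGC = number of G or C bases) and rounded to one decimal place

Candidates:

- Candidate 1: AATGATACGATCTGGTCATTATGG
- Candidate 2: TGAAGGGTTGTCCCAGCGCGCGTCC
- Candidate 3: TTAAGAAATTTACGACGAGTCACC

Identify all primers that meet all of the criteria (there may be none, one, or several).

None of the candidates satisfy all criteria.

Candidate 1 (24 nt, A=7 T=8 G=6 C=3): GC 9/24 = 37.5%, outside 41.5–54.7% ✗; Tm = 64.9 + 41·(9 − 16.4)/24 = 52.3°C ✓ — fails.
Candidate 2 (25 nt, A=3 T=5 G=9 C=8): GC 17/25 = 68.0%, outside 41.5–54.7% ✗; Tm = 64.9 + 41·(17 − 16.4)/25 = 65.9°C, outside 52.3–61.3°C ✗ — fails.
Candidate 3 (24 nt, A=9 T=6 G=4 C=5): GC 9/24 = 37.5%, outside 41.5–54.7% ✗; Tm = 64.9 + 41·(9 − 16.4)/24 = 52.3°C ✓ — fails.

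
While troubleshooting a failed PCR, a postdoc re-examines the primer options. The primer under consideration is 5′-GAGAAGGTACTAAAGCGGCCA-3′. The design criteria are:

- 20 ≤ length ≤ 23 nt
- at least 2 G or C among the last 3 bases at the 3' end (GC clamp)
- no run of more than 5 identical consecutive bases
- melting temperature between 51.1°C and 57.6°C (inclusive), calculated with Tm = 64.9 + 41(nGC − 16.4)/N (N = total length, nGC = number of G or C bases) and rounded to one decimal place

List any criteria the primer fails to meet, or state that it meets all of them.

Meets all criteria.

Base counts: A=8, T=2, G=7, C=4 (length 21).
length: length 21 ✓
GC clamp: 3' end CCA has 2 G/C ✓
homopolymer run: longest run = 3 ✓
Tm: Tm = 64.9 + 41·(11 − 16.4)/21 = 54.4°C ✓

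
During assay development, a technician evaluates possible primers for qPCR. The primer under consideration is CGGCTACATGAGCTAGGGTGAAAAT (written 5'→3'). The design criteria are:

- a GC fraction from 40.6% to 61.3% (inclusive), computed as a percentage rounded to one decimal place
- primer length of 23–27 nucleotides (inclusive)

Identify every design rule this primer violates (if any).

Base counts: A=8, T=5, G=8, C=4 (length 25).
GC content: GC 12/25 = 48.0% ✓
length: length 25 ✓

Meets all criteria.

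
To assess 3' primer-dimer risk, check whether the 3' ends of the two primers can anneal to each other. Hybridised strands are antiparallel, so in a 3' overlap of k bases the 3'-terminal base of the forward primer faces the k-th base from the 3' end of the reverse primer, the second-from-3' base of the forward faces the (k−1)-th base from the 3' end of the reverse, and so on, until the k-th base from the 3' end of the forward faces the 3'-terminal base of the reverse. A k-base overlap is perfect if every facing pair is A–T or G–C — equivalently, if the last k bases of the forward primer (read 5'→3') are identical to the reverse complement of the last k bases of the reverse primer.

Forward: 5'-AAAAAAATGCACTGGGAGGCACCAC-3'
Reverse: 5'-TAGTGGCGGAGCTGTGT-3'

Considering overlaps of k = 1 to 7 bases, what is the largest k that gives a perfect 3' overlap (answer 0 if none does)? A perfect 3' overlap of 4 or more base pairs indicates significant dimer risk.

Last 7 bases (5'→3') — forward …GCACCAC, reverse …GCTGTGT.
Reverse complement of the reverse primer's last 7 bases: ACACAGC; its first k bases are the reverse complement of the reverse primer's last k bases, so a perfect k-base overlap needs the forward primer's last k bases to equal them.
Comparing (forward last k vs required): k=1: C vs A ✗; k=2: AC vs AC ✓; k=3: CAC vs ACA ✗; k=4: CCAC vs ACAC ✗; k=5: ACCAC vs ACACA ✗; k=6: CACCAC vs ACACAG ✗; k=7: GCACCAC vs ACACAGC ✗.
Only k = 2 is perfect, so the longest perfect 3' overlap is 2.

Longest perfect overlap: 2 complementary base pairs; below the dimer-risk threshold (threshold 4).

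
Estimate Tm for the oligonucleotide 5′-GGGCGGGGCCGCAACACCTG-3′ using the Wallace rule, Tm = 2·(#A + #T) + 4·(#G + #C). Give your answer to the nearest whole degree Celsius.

72°C

Base counts: A=3, T=1, G=9, C=7 (length 20).
Tm = 2·(3+1) + 4·(9+7) = 2·4 + 4·16 = 8 + 64 = 72°C.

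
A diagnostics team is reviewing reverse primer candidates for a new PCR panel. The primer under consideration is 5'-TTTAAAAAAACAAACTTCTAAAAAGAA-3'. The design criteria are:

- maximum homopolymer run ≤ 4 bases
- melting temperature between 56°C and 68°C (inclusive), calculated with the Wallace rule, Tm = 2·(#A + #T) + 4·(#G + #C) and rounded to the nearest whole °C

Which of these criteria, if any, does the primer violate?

Fails: homopolymer run.

Base counts: A=17, T=6, G=1, C=3 (length 27).
homopolymer run: longest run = 7, exceeds 4 ✗
Tm: Tm = 2·23 + 4·4 = 62°C ✓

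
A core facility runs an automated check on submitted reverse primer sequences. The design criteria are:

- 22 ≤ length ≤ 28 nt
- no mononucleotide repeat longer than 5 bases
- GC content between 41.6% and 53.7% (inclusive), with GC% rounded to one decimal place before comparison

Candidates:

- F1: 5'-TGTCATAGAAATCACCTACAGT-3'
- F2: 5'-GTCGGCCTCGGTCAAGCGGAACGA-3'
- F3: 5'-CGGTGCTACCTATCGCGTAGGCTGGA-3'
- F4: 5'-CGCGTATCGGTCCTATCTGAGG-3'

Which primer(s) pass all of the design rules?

None of the candidates satisfy all criteria.

F1 (22 nt, A=8 T=6 G=3 C=5): length 22 ✓; longest run = 3 ✓; GC 8/22 = 36.4%, outside 41.6–53.7% ✗ — fails.
F2 (24 nt, A=5 T=3 G=9 C=7): length 24 ✓; longest run = 2 ✓; GC 16/24 = 66.7%, outside 41.6–53.7% ✗ — fails.
F3 (26 nt, A=4 T=6 G=9 C=7): length 26 ✓; longest run = 2 ✓; GC 16/26 = 61.5%, outside 41.6–53.7% ✗ — fails.
F4 (22 nt, A=3 T=6 G=7 C=6): length 22 ✓; longest run = 2 ✓; GC 13/22 = 59.1%, outside 41.6–53.7% ✗ — fails.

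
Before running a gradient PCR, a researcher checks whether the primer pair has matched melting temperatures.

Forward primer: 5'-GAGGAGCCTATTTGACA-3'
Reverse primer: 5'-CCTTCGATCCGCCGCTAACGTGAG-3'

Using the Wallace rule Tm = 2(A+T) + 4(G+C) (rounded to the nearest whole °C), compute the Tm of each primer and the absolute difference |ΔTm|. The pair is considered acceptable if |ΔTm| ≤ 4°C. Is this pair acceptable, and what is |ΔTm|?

|ΔTm| = 28°C; the pair is not acceptable.

Forward: A=5 T=4 G=5 C=3 → Tm = 2·9 + 4·8 = 50°C.
Reverse: A=4 T=5 G=6 C=9 → Tm = 2·9 + 4·15 = 78°C.
|ΔTm| = |50 − 78| = 28°C, > 4°C.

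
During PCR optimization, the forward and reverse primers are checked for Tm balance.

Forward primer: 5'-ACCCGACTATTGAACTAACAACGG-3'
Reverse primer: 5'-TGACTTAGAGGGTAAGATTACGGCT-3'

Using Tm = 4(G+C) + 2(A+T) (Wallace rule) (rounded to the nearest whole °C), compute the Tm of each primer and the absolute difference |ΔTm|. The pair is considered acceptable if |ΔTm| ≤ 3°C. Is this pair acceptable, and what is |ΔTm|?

|ΔTm| = 2°C; the pair is acceptable.

Forward: A=9 T=4 G=4 C=7 → Tm = 2·13 + 4·11 = 70°C.
Reverse: A=7 T=7 G=8 C=3 → Tm = 2·14 + 4·11 = 72°C.
|ΔTm| = |70 − 72| = 2°C, ≤ 3°C.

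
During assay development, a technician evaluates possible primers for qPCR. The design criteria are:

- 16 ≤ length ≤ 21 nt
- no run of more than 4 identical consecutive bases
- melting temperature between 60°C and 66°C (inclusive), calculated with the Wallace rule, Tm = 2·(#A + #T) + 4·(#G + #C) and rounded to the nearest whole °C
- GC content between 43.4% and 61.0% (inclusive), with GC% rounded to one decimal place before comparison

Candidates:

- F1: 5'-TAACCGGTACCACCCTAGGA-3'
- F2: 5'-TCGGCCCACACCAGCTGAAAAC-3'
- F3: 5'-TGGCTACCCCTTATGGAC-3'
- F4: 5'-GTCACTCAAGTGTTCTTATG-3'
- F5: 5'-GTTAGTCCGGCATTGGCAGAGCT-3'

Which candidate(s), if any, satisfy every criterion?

F1 (20 nt, A=6 T=3 G=4 C=7): length 20 ✓; longest run = 3 ✓; Tm = 2·9 + 4·11 = 62°C ✓; GC 11/20 = 55.0% ✓ — passes.
F2 (22 nt, A=7 T=2 G=4 C=9): length 22, outside 16–21 ✗; longest run = 4 ✓; Tm = 2·9 + 4·13 = 70°C, outside 60–66°C ✗; GC 13/22 = 59.1% ✓ — fails.
F3 (18 nt, A=3 T=5 G=4 C=6): length 18 ✓; longest run = 4 ✓; Tm = 2·8 + 4·10 = 56°C, outside 60–66°C ✗; GC 10/18 = 55.6% ✓ — fails.
F4 (20 nt, A=4 T=8 G=4 C=4): length 20 ✓; longest run = 2 ✓; Tm = 2·12 + 4·8 = 56°C, outside 60–66°C ✗; GC 8/20 = 40.0%, outside 43.4–61.0% ✗ — fails.
F5 (23 nt, A=4 T=6 G=8 C=5): length 23, outside 16–21 ✗; longest run = 2 ✓; Tm = 2·10 + 4·13 = 72°C, outside 60–66°C ✗; GC 13/23 = 56.5% ✓ — fails.

F1 only.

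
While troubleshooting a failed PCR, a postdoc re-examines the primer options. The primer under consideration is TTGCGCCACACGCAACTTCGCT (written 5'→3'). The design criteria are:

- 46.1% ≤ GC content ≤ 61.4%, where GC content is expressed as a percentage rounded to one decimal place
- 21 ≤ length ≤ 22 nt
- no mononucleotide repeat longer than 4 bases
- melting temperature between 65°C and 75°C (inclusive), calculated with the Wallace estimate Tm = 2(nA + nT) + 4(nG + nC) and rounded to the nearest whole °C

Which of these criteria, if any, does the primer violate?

Base counts: A=4, T=5, G=4, C=9 (length 22).
GC content: GC 13/22 = 59.1% ✓
length: length 22 ✓
homopolymer run: longest run = 2 ✓
Tm: Tm = 2·9 + 4·13 = 70°C ✓

Meets all criteria.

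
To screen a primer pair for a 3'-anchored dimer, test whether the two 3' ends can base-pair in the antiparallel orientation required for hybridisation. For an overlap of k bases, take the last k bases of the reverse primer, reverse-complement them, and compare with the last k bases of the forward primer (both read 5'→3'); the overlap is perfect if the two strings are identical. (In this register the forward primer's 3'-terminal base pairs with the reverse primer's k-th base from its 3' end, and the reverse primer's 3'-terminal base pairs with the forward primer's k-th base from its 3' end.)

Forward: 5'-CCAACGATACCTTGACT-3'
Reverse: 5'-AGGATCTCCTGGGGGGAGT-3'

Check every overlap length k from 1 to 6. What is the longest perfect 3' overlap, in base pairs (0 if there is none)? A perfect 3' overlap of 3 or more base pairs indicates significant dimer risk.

Last 6 bases (5'→3') — forward …TTGACT, reverse …GGGAGT.
Reverse complement of the reverse primer's last 6 bases: ACTCCC; its first k bases are the reverse complement of the reverse primer's last k bases, so a perfect k-base overlap needs the forward primer's last k bases to equal them.
Comparing (forward last k vs required): k=1: T vs A ✗; k=2: CT vs AC ✗; k=3: ACT vs ACT ✓; k=4: GACT vs ACTC ✗; k=5: TGACT vs ACTCC ✗; k=6: TTGACT vs ACTCCC ✗.
Only k = 3 is perfect, so the longest perfect 3' overlap is 3.

Longest perfect overlap: 3 complementary base pairs; significant dimer risk (threshold 3).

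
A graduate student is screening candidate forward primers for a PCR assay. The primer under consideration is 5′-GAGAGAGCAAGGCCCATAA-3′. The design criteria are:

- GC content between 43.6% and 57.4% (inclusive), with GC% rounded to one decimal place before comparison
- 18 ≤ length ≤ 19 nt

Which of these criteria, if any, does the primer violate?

Meets all criteria.

Base counts: A=8, T=1, G=6, C=4 (length 19).
GC content: GC 10/19 = 52.6% ✓
length: length 19 ✓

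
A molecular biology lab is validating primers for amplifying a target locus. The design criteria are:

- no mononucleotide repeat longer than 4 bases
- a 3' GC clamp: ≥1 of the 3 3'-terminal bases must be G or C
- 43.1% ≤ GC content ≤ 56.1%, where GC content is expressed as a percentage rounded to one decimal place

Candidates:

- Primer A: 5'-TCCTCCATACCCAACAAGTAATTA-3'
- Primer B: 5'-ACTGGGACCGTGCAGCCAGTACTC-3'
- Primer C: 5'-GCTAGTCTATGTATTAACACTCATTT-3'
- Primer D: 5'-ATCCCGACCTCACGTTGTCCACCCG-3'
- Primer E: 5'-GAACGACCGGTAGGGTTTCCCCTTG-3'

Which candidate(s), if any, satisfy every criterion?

None of the candidates satisfy all criteria.

Primer A (24 nt, A=9 T=6 G=1 C=8): longest run = 3 ✓; 3' end TTA has 0 G/C, need ≥1 ✗; GC 9/24 = 37.5%, outside 43.1–56.1% ✗ — fails.
Primer B (24 nt, A=5 T=4 G=7 C=8): longest run = 3 ✓; 3' end CTC has 2 G/C ✓; GC 15/24 = 62.5%, outside 43.1–56.1% ✗ — fails.
Primer C (26 nt, A=7 T=11 G=3 C=5): longest run = 3 ✓; 3' end TTT has 0 G/C, need ≥1 ✗; GC 8/26 = 30.8%, outside 43.1–56.1% ✗ — fails.
Primer D (25 nt, A=4 T=5 G=4 C=12): longest run = 3 ✓; 3' end CCG has 3 G/C ✓; GC 16/25 = 64.0%, outside 43.1–56.1% ✗ — fails.
Primer E (25 nt, A=4 T=6 G=8 C=7): longest run = 4 ✓; 3' end TTG has 1 G/C ✓; GC 15/25 = 60.0%, outside 43.1–56.1% ✗ — fails.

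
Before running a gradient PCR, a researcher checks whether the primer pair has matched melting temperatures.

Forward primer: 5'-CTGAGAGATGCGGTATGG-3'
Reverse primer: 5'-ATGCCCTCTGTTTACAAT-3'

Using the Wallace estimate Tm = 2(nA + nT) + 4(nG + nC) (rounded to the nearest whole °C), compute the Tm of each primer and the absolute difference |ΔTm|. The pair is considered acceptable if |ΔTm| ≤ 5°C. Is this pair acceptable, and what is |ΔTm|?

Forward: A=4 T=4 G=8 C=2 → Tm = 2·8 + 4·10 = 56°C.
Reverse: A=4 T=7 G=2 C=5 → Tm = 2·11 + 4·7 = 50°C.
|ΔTm| = |56 − 50| = 6°C, > 5°C.

|ΔTm| = 6°C; the pair is not acceptable.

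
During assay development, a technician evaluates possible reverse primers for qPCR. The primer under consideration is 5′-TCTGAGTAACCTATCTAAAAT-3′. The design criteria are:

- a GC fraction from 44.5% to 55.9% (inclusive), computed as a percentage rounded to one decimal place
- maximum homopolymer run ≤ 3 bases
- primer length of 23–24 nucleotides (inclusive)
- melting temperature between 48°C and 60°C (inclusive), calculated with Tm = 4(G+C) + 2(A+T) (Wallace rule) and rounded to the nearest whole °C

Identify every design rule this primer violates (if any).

Fails: GC content, homopolymer run, length.

Base counts: A=8, T=7, G=2, C=4 (length 21).
GC content: GC 6/21 = 28.6%, outside 44.5–55.9% ✗
homopolymer run: longest run = 4, exceeds 3 ✗
length: length 21, outside 23–24 ✗
Tm: Tm = 2·15 + 4·6 = 54°C ✓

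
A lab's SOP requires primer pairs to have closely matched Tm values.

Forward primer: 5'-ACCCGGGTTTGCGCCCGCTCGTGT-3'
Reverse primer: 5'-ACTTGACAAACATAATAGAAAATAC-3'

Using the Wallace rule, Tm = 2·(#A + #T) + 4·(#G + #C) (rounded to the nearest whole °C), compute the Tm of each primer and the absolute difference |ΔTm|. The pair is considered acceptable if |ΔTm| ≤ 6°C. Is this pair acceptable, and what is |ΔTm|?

|ΔTm| = 20°C; the pair is not acceptable.

Forward: A=1 T=6 G=8 C=9 → Tm = 2·7 + 4·17 = 82°C.
Reverse: A=14 T=5 G=2 C=4 → Tm = 2·19 + 4·6 = 62°C.
|ΔTm| = |82 − 62| = 20°C, > 6°C.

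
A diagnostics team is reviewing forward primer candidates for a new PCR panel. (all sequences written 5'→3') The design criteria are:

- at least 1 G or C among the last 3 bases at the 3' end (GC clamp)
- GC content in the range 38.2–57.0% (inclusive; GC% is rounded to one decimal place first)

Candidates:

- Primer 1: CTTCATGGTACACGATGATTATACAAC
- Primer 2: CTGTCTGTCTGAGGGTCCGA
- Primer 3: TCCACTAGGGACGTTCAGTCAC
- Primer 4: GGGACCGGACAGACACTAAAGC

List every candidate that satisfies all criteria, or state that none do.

Primer 1 (27 nt, A=9 T=8 G=4 C=6): 3' end AAC has 1 G/C ✓; GC 10/27 = 37.0%, outside 38.2–57.0% ✗ — fails.
Primer 2 (20 nt, A=2 T=6 G=7 C=5): 3' end CGA has 2 G/C ✓; GC 12/20 = 60.0%, outside 38.2–57.0% ✗ — fails.
Primer 3 (22 nt, A=5 T=5 G=5 C=7): 3' end CAC has 2 G/C ✓; GC 12/22 = 54.5% ✓ — passes.
Primer 4 (22 nt, A=8 T=1 G=7 C=6): 3' end AGC has 2 G/C ✓; GC 13/22 = 59.1%, outside 38.2–57.0% ✗ — fails.

Primer 3 only.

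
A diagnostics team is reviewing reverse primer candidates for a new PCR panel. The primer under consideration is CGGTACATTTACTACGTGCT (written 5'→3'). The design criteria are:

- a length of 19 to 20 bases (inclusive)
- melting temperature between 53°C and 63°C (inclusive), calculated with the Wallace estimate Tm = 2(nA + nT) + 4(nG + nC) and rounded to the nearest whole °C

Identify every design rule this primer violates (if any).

Meets all criteria.

Base counts: A=4, T=7, G=4, C=5 (length 20).
length: length 20 ✓
Tm: Tm = 2·11 + 4·9 = 58°C ✓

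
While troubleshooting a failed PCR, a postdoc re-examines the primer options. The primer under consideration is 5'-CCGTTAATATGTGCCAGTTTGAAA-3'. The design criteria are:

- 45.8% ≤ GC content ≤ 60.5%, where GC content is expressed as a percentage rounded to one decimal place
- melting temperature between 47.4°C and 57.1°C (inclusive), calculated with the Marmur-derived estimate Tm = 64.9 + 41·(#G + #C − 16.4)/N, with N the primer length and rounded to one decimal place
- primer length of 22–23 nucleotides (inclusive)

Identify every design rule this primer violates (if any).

Base counts: A=7, T=8, G=5, C=4 (length 24).
GC content: GC 9/24 = 37.5%, outside 45.8–60.5% ✗
Tm: Tm = 64.9 + 41·(9 − 16.4)/24 = 52.3°C ✓
length: length 24, outside 22–23 ✗

Fails: GC content, length.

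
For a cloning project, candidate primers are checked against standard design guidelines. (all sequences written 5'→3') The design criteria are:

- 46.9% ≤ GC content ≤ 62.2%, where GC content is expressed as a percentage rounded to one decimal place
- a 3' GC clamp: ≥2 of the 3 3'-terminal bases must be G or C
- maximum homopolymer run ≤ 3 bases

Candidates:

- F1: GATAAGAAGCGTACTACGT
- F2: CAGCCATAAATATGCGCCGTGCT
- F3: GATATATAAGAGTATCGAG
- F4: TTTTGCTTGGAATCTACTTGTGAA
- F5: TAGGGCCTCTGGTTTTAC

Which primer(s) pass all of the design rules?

F1 (19 nt, A=7 T=4 G=5 C=3): GC 8/19 = 42.1%, outside 46.9–62.2% ✗; 3' end CGT has 2 G/C ✓; longest run = 2 ✓ — fails.
F2 (23 nt, A=6 T=5 G=5 C=7): GC 12/23 = 52.2% ✓; 3' end GCT has 2 G/C ✓; longest run = 3 ✓ — passes.
F3 (19 nt, A=8 T=5 G=5 C=1): GC 6/19 = 31.6%, outside 46.9–62.2% ✗; 3' end GAG has 2 G/C ✓; longest run = 2 ✓ — fails.
F4 (24 nt, A=5 T=11 G=5 C=3): GC 8/24 = 33.3%, outside 46.9–62.2% ✗; 3' end GAA has 1 G/C, need ≥2 ✗; longest run = 4, exceeds 3 ✗ — fails.
F5 (18 nt, A=2 T=7 G=5 C=4): GC 9/18 = 50.0% ✓; 3' end TAC has 1 G/C, need ≥2 ✗; longest run = 4, exceeds 3 ✗ — fails.

F2 only.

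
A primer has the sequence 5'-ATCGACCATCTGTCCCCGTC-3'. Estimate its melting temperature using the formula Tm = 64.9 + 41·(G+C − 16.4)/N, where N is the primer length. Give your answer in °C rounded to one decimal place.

Base counts: A=3, T=5, G=3, C=9; G+C = 12, N = 20.
Tm = 64.9 + 41·(12 − 16.4)/20 = 64.9 + -180.40/20 = 55.9°C.

55.9°C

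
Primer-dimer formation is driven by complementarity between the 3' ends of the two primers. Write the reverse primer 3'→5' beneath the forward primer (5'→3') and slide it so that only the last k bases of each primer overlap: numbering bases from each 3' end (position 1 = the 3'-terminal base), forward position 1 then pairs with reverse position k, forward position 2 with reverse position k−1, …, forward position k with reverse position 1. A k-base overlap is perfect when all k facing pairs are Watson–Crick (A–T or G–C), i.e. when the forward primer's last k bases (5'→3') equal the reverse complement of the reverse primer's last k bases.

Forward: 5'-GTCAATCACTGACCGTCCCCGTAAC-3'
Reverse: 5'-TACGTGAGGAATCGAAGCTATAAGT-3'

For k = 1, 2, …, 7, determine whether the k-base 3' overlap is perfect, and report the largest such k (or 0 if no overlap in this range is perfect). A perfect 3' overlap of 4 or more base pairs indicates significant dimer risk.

Longest perfect overlap: 2 complementary base pairs; below the dimer-risk threshold (threshold 4).

Last 7 bases (5'→3') — forward …CCGTAAC, reverse …TATAAGT.
Reverse complement of the reverse primer's last 7 bases: ACTTATA; its first k bases are the reverse complement of the reverse primer's last k bases, so a perfect k-base overlap needs the forward primer's last k bases to equal them.
Comparing (forward last k vs required): k=1: C vs A ✗; k=2: AC vs AC ✓; k=3: AAC vs ACT ✗; k=4: TAAC vs ACTT ✗; k=5: GTAAC vs ACTTA ✗; k=6: CGTAAC vs ACTTAT ✗; k=7: CCGTAAC vs ACTTATA ✗.
Only k = 2 is perfect, so the longest perfect 3' overlap is 2.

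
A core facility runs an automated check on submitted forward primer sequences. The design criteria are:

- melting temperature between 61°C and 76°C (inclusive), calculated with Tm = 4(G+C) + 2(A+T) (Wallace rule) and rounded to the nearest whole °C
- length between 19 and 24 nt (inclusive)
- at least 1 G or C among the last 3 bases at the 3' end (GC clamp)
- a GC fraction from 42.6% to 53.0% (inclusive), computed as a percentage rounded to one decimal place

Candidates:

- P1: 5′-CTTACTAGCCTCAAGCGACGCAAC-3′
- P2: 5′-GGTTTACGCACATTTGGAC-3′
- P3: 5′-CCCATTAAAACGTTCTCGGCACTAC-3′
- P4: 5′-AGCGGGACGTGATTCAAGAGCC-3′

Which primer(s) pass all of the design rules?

None of the candidates satisfy all criteria.

P1 (24 nt, A=7 T=4 G=4 C=9): Tm = 2·11 + 4·13 = 74°C ✓; length 24 ✓; 3' end AAC has 1 G/C ✓; GC 13/24 = 54.2%, outside 42.6–53.0% ✗ — fails.
P2 (19 nt, A=4 T=6 G=5 C=4): Tm = 2·10 + 4·9 = 56°C, outside 61–76°C ✗; length 19 ✓; 3' end GAC has 2 G/C ✓; GC 9/19 = 47.4% ✓ — fails.
P3 (25 nt, A=7 T=6 G=3 C=9): Tm = 2·13 + 4·12 = 74°C ✓; length 25, outside 19–24 ✗; 3' end TAC has 1 G/C ✓; GC 12/25 = 48.0% ✓ — fails.
P4 (22 nt, A=6 T=3 G=8 C=5): Tm = 2·9 + 4·13 = 70°C ✓; length 22 ✓; 3' end GCC has 3 G/C ✓; GC 13/22 = 59.1%, outside 42.6–53.0% ✗ — fails.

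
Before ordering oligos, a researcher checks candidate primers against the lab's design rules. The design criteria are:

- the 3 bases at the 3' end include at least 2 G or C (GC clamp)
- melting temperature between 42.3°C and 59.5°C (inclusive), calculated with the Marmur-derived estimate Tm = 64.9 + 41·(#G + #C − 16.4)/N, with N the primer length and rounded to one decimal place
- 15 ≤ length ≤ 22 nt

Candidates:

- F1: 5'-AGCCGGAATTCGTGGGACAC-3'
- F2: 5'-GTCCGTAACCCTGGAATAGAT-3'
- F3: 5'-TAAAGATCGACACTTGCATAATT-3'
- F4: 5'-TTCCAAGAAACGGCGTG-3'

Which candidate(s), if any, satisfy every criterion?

F1 and F4.

F1 (20 nt, A=5 T=3 G=7 C=5): 3' end CAC has 2 G/C ✓; Tm = 64.9 + 41·(12 − 16.4)/20 = 55.9°C ✓; length 20 ✓ — passes.
F2 (21 nt, A=6 T=5 G=5 C=5): 3' end GAT has 1 G/C, need ≥2 ✗; Tm = 64.9 + 41·(10 − 16.4)/21 = 52.4°C ✓; length 21 ✓ — fails.
F3 (23 nt, A=9 T=7 G=3 C=4): 3' end ATT has 0 G/C, need ≥2 ✗; Tm = 64.9 + 41·(7 − 16.4)/23 = 48.1°C ✓; length 23, outside 15–22 ✗ — fails.
F4 (17 nt, A=5 T=3 G=5 C=4): 3' end GTG has 2 G/C ✓; Tm = 64.9 + 41·(9 − 16.4)/17 = 47.1°C ✓; length 17 ✓ — passes.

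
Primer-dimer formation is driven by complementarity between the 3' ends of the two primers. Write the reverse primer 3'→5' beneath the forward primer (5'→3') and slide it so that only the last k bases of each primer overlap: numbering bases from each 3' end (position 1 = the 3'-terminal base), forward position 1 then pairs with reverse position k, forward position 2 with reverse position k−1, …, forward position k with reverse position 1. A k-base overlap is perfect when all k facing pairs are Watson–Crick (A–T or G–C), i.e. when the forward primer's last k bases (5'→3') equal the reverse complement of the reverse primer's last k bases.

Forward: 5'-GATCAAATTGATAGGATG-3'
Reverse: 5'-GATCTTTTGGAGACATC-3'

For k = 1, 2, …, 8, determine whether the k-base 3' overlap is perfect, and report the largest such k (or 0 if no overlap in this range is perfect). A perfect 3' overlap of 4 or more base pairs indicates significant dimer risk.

Last 8 bases (5'→3') — forward …ATAGGATG, reverse …GAGACATC.
Reverse complement of the reverse primer's last 8 bases: GATGTCTC; its first k bases are the reverse complement of the reverse primer's last k bases, so a perfect k-base overlap needs the forward primer's last k bases to equal them.
Comparing (forward last k vs required): k=1: G vs G ✓; k=2: TG vs GA ✗; k=3: ATG vs GAT ✗; k=4: GATG vs GATG ✓; k=5: GGATG vs GATGT ✗; k=6: AGGATG vs GATGTC ✗; k=7: TAGGATG vs GATGTCT ✗; k=8: ATAGGATG vs GATGTCTC ✗.
Perfect overlaps at k = 1, 4; the largest is 4.

Longest perfect overlap: 4 complementary base pairs; significant dimer risk (threshold 4).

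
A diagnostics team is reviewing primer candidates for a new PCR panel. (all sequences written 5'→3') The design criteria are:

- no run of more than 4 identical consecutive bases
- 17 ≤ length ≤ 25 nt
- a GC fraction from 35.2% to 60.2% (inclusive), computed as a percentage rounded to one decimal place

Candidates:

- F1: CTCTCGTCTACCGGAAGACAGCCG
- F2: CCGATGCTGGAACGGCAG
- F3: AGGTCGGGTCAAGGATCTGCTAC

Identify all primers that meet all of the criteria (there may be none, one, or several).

F3 only.

F1 (24 nt, A=5 T=4 G=6 C=9): longest run = 2 ✓; length 24 ✓; GC 15/24 = 62.5%, outside 35.2–60.2% ✗ — fails.
F2 (18 nt, A=4 T=2 G=7 C=5): longest run = 2 ✓; length 18 ✓; GC 12/18 = 66.7%, outside 35.2–60.2% ✗ — fails.
F3 (23 nt, A=5 T=5 G=8 C=5): longest run = 3 ✓; length 23 ✓; GC 13/23 = 56.5% ✓ — passes.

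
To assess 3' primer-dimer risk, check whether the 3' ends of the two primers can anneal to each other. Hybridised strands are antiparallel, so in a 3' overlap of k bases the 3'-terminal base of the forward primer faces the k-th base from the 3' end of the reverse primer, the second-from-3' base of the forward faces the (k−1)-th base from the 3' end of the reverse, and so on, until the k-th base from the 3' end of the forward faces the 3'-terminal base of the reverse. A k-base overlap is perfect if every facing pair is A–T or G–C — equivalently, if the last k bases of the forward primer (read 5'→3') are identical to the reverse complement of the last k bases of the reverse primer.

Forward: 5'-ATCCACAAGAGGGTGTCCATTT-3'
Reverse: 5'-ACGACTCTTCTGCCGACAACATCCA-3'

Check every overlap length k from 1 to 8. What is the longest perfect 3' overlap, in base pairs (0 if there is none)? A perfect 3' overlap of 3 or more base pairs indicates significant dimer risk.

Last 8 bases (5'→3') — forward …GTCCATTT, reverse …AACATCCA.
Reverse complement of the reverse primer's last 8 bases: TGGATGTT; its first k bases are the reverse complement of the reverse primer's last k bases, so a perfect k-base overlap needs the forward primer's last k bases to equal them.
Comparing (forward last k vs required): k=1: T vs T ✓; k=2: TT vs TG ✗; k=3: TTT vs TGG ✗; k=4: ATTT vs TGGA ✗; k=5: CATTT vs TGGAT ✗; k=6: CCATTT vs TGGATG ✗; k=7: TCCATTT vs TGGATGT ✗; k=8: GTCCATTT vs TGGATGTT ✗.
Only k = 1 is perfect, so the longest perfect 3' overlap is 1.

Longest perfect overlap: 1 complementary base pair; below the dimer-risk threshold (threshold 3).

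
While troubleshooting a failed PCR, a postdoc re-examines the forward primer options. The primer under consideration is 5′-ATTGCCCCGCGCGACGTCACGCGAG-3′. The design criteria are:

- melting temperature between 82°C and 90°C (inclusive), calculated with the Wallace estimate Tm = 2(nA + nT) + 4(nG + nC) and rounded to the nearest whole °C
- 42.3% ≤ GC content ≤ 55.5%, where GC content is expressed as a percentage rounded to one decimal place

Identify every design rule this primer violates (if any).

Fails: GC content.

Base counts: A=4, T=3, G=8, C=10 (length 25).
Tm: Tm = 2·7 + 4·18 = 86°C ✓
GC content: GC 18/25 = 72.0%, outside 42.3–55.5% ✗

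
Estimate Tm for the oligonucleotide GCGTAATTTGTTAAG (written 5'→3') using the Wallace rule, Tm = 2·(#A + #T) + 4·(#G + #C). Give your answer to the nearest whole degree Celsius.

Base counts: A=4, T=6, G=4, C=1 (length 15).
Tm = 2·(4+6) + 4·(4+1) = 2·10 + 4·5 = 20 + 20 = 40°C.

40°C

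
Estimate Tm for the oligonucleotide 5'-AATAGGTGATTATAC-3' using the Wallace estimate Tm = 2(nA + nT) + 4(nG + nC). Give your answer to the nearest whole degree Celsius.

Base counts: A=6, T=5, G=3, C=1 (length 15).
Tm = 2·(6+5) + 4·(3+1) = 2·11 + 4·4 = 22 + 16 = 38°C.

38°C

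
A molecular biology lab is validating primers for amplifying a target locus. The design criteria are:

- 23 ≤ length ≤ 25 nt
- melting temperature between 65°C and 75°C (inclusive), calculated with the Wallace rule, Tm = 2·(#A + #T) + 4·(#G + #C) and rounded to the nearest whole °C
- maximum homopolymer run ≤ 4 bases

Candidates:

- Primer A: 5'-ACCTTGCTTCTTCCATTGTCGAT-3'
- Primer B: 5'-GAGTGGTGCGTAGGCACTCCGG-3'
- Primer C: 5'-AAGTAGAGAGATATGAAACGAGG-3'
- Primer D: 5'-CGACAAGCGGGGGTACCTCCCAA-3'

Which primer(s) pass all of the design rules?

Primer A (23 nt, A=3 T=10 G=3 C=7): length 23 ✓; Tm = 2·13 + 4·10 = 66°C ✓; longest run = 2 ✓ — passes.
Primer B (22 nt, A=3 T=4 G=10 C=5): length 22, outside 23–25 ✗; Tm = 2·7 + 4·15 = 74°C ✓; longest run = 2 ✓ — fails.
Primer C (23 nt, A=11 T=3 G=8 C=1): length 23 ✓; Tm = 2·14 + 4·9 = 64°C, outside 65–75°C ✗; longest run = 3 ✓ — fails.
Primer D (23 nt, A=6 T=2 G=7 C=8): length 23 ✓; Tm = 2·8 + 4·15 = 76°C, outside 65–75°C ✗; longest run = 5, exceeds 4 ✗ — fails.

Primer A only.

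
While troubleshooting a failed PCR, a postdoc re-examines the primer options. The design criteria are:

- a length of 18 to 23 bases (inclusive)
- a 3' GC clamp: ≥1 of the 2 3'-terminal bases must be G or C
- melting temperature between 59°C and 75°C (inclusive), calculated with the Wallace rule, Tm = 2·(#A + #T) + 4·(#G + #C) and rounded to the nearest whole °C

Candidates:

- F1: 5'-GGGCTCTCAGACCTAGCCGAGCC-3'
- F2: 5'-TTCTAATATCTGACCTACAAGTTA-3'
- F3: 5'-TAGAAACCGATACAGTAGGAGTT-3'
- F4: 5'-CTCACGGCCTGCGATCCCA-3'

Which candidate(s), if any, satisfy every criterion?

F4 only.

F1 (23 nt, A=4 T=3 G=7 C=9): length 23 ✓; 3' end CC has 2 G/C ✓; Tm = 2·7 + 4·16 = 78°C, outside 59–75°C ✗ — fails.
F2 (24 nt, A=8 T=9 G=2 C=5): length 24, outside 18–23 ✗; 3' end TA has 0 G/C, need ≥1 ✗; Tm = 2·17 + 4·7 = 62°C ✓ — fails.
F3 (23 nt, A=9 T=5 G=6 C=3): length 23 ✓; 3' end TT has 0 G/C, need ≥1 ✗; Tm = 2·14 + 4·9 = 64°C ✓ — fails.
F4 (19 nt, A=3 T=3 G=4 C=9): length 19 ✓; 3' end CA has 1 G/C ✓; Tm = 2·6 + 4·13 = 64°C ✓ — passes.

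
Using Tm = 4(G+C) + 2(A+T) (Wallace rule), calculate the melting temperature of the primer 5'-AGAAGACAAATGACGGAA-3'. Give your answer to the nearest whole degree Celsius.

50°C

Base counts: A=10, T=1, G=5, C=2 (length 18).
Tm = 2·(10+1) + 4·(5+2) = 2·11 + 4·7 = 22 + 28 = 50°C.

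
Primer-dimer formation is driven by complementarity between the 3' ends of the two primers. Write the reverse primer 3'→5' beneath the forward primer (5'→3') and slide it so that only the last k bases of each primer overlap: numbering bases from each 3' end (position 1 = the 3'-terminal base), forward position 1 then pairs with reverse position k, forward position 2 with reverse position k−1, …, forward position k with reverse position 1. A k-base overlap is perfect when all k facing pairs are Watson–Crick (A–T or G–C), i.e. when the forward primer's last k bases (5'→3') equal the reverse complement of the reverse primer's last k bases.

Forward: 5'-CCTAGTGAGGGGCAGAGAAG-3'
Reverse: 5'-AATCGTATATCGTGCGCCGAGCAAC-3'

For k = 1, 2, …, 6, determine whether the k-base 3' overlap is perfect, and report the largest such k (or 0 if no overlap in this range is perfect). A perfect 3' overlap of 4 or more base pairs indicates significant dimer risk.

Longest perfect overlap: 1 complementary base pair; below the dimer-risk threshold (threshold 4).

Last 6 bases (5'→3') — forward …GAGAAG, reverse …AGCAAC.
Reverse complement of the reverse primer's last 6 bases: GTTGCT; its first k bases are the reverse complement of the reverse primer's last k bases, so a perfect k-base overlap needs the forward primer's last k bases to equal them.
Comparing (forward last k vs required): k=1: G vs G ✓; k=2: AG vs GT ✗; k=3: AAG vs GTT ✗; k=4: GAAG vs GTTG ✗; k=5: AGAAG vs GTTGC ✗; k=6: GAGAAG vs GTTGCT ✗.
Only k = 1 is perfect, so the longest perfect 3' overlap is 1.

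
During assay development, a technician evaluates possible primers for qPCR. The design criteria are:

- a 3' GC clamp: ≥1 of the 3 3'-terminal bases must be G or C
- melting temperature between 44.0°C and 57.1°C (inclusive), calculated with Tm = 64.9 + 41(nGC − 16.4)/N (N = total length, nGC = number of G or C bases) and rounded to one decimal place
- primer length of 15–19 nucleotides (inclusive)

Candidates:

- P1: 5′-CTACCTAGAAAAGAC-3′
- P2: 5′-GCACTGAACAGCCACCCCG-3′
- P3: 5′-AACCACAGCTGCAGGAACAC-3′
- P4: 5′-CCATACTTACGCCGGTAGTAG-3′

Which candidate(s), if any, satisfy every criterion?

P1 (15 nt, A=7 T=2 G=2 C=4): 3' end GAC has 2 G/C ✓; Tm = 64.9 + 41·(6 − 16.4)/15 = 36.5°C, outside 44.0–57.1°C ✗; length 15 ✓ — fails.
P2 (19 nt, A=5 T=1 G=4 C=9): 3' end CCG has 3 G/C ✓; Tm = 64.9 + 41·(13 − 16.4)/19 = 57.6°C, outside 44.0–57.1°C ✗; length 19 ✓ — fails.
P3 (20 nt, A=8 T=1 G=4 C=7): 3' end CAC has 2 G/C ✓; Tm = 64.9 + 41·(11 − 16.4)/20 = 53.8°C ✓; length 20, outside 15–19 ✗ — fails.
P4 (21 nt, A=5 T=5 G=5 C=6): 3' end TAG has 1 G/C ✓; Tm = 64.9 + 41·(11 − 16.4)/21 = 54.4°C ✓; length 21, outside 15–19 ✗ — fails.

None of the candidates satisfy all criteria.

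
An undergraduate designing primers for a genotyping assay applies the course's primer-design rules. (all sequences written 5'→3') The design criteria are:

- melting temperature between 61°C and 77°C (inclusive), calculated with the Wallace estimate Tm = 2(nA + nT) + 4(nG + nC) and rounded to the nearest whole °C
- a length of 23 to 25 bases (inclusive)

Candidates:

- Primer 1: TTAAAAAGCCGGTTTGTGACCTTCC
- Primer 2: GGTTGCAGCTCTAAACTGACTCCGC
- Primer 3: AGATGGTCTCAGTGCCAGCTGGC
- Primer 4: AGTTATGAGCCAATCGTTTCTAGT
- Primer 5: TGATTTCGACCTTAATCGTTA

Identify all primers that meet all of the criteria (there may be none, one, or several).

Primer 1, Primer 3 and Primer 4.

Primer 1 (25 nt, A=6 T=8 G=5 C=6): Tm = 2·14 + 4·11 = 72°C ✓; length 25 ✓ — passes.
Primer 2 (25 nt, A=5 T=6 G=6 C=8): Tm = 2·11 + 4·14 = 78°C, outside 61–77°C ✗; length 25 ✓ — fails.
Primer 3 (23 nt, A=4 T=5 G=8 C=6): Tm = 2·9 + 4·14 = 74°C ✓; length 23 ✓ — passes.
Primer 4 (24 nt, A=6 T=9 G=5 C=4): Tm = 2·15 + 4·9 = 66°C ✓; length 24 ✓ — passes.
Primer 5 (21 nt, A=5 T=9 G=3 C=4): Tm = 2·14 + 4·7 = 56°C, outside 61–77°C ✗; length 21, outside 23–25 ✗ — fails.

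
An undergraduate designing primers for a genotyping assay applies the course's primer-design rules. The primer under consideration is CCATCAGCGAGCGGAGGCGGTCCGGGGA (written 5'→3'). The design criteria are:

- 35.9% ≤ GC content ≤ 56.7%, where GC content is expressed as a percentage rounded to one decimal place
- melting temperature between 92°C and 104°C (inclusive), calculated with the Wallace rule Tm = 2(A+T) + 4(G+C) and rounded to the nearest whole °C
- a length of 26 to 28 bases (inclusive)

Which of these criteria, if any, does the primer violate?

Base counts: A=5, T=2, G=13, C=8 (length 28).
GC content: GC 21/28 = 75.0%, outside 35.9–56.7% ✗
Tm: Tm = 2·7 + 4·21 = 98°C ✓
length: length 28 ✓

Fails: GC content.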